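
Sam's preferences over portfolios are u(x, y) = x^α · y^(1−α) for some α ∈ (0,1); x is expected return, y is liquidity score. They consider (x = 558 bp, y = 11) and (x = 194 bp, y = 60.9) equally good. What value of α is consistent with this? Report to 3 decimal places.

Set the two utilities equal: 558^α·11^(1−α) = 194^α·60.9^(1−α).
Rearrange to (558/194)^α = (60.9/11)^(1−α) and take logs: α·1.056501 = (1−α)·1.711338.
So α/(1−α) = (1.711338)/(1.056501) = 1.619817, and α = 1.619817/2.619817 ≈ 0.618.

α ≈ 0.618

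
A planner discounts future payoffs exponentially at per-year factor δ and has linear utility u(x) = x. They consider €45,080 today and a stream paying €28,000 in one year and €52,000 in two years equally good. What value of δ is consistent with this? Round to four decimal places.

δ ≈ 0.7000

The stream is worth 28000δ + 52000δ² today, so 28000δ + 52000δ² = 45080.
That is, 52000δ² + 28000δ − 45080 = 0, a quadratic in δ.
δ = (−28000 + √(28000² + 4·52000·45080)) / (2·52000) = (−28000 + √10160640000.00) / 104000 ≈ 0.7000.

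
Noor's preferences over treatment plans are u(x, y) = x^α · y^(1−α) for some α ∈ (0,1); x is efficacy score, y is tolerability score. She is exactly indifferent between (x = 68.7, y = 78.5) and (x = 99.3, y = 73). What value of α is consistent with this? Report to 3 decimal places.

α ≈ 0.165

Set the two utilities equal: 68.7^α·78.5^(1−α) = 99.3^α·73^(1−α).
Rearrange to (68.7/99.3)^α = (73/78.5)^(1−α) and take logs: α·-0.368396 = (1−α)·-0.072639.
With A = -0.368396 and B = -0.072639: α·A = (1−α)·B, so α = B/(A+B) = -0.072639/-0.441035 ≈ 0.165.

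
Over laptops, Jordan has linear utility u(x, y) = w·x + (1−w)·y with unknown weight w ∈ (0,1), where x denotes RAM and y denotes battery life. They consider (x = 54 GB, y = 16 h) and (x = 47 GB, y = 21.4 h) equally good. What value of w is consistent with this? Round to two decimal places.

Equating utilities: w·54 + (1−w)·16 = w·47 + (1−w)·21.4.
Rearranging, 7·w − 5.4·(1−w) = 0.
The marginal rate of substitution is 5.4/7, so w = 5.4/(7+5.4) = 0.44.

w = 0.44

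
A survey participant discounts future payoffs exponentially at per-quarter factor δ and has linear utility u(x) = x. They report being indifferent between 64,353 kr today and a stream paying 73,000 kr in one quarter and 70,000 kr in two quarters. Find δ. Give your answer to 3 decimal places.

Present value of the stream is 73000·δ + 70000·δ². Indifference gives 73000δ + 70000δ² = 64353.
So 70000δ² + 73000δ − 64353 = 0.
By the quadratic formula (taking the positive root), δ = (−73000 + √23347840000.00) / 140000 ≈ 0.570.

δ ≈ 0.570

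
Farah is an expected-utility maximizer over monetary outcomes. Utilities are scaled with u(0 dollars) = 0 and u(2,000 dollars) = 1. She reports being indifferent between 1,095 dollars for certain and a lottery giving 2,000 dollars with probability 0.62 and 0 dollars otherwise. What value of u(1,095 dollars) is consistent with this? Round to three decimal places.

0.620

The indifference gives u(1,095 dollars) = 0.62·u(2,000 dollars) + 0.38·u(0 dollars) = 0.62·1 + 0.38·0 = 0.62.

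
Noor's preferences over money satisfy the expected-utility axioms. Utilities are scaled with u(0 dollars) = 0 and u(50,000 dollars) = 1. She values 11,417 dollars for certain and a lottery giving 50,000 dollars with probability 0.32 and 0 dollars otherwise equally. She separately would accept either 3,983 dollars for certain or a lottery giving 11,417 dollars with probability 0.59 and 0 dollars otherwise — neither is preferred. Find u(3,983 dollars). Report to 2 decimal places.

First, u(11,417 dollars) = 0.32·u(50,000 dollars) + 0.68·u(0 dollars) = 0.32.
Chaining: u(3,983 dollars) = 0.59·0.32 + 0.41·0.00 = 0.1888.

0.19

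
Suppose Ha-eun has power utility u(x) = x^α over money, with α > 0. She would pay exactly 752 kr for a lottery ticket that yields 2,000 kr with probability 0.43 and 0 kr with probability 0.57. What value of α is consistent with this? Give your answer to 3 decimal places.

α ≈ 0.863

EU(lottery) = 0.43·2000^α + 0.57·0 = 0.43·2000^α.
Equating: 752^α = 0.43·2000^α, i.e. 0.3760^α = 0.43.
Take logs: α = ln 0.43 / ln(752/2000) ≈ 0.86281.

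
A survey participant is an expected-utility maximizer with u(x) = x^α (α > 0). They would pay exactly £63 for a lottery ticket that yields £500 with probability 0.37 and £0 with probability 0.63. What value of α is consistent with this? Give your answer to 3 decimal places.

α ≈ 0.480

The lottery's expected utility is 0.37·u(500) + 0.63·u(0) = 0.37·500^α (since u(0) = 0 for α > 0).
Setting u(63) equal to that: 63^α = 0.37·500^α ⇒ (63/500)^α = 0.37.
Taking logs: α·ln(63/500) = ln(0.37), so α = -0.994252 / -2.071473 ≈ 0.480.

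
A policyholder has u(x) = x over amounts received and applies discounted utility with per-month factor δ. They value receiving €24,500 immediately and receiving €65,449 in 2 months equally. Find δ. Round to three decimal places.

Equating discounted utilities: u(24500) = δ^2·u(65449) ⇒ δ^2 = u(24500)/u(65449).
With u(x) = x: δ^2 = 24500/65449 = 0.37434.
Taking the square root: δ = 0.37434^(1/2) ≈ 0.612.

δ ≈ 0.612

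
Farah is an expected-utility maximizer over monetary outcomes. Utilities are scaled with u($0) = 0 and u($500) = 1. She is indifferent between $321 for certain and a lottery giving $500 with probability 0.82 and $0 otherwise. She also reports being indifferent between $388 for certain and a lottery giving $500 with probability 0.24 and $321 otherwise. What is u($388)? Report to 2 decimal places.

The first gamble pins u($321): it must equal 0.82·1 + 0.18·0 = 0.82.
Chaining: u($388) = 0.24·1.00 + 0.76·0.82 = 0.8632.

0.86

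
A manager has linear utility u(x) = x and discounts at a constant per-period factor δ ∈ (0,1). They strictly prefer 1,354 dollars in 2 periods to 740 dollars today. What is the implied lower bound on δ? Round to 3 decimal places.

Comparing present values: 740 < δ^2·1354.
Dividing by 1354: δ^2 > 0.54653. Both sides are positive, so the square root keeps the direction.
δ > 0.54653^(1/2) = 0.739.

δ > 0.739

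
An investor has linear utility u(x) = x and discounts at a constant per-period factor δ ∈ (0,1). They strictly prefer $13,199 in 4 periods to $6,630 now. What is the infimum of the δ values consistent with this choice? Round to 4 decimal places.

Comparing present values: 6630 < δ^4·13199.
So δ^4 > 6630/13199 = 0.50231; taking the 4th root of both positive sides preserves the inequality.
δ > (6630/13199)^(1/4) ≈ 0.8419.

δ > 0.8419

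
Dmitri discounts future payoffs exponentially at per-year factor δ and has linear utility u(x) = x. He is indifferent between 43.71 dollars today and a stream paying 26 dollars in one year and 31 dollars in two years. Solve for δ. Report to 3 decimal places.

δ ≈ 0.840

Equating present values: 43.71 = 26δ + 31δ².
Rearranged: 31δ² + 26δ − 43.71 = 0.
By the quadratic formula (taking the positive root), δ = (−26 + √6096.04) / 62 ≈ 0.840.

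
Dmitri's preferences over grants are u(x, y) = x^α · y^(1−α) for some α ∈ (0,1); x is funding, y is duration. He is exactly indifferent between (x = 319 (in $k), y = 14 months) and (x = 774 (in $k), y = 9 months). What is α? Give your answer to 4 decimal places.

α ≈ 0.3327

The Cobb–Douglas utilities coincide, so 319^α·14^(1−α) = 774^α·9^(1−α).
Taking logs: α·ln 319 + (1−α)·ln 14 = α·ln 774 + (1−α)·ln 9, i.e. α·-0.8863808 = (1−α)·-0.4418328.
Thus α·(-1.3282136) = -0.4418328, so α = -0.4418328/-1.3282136 ≈ 0.3327.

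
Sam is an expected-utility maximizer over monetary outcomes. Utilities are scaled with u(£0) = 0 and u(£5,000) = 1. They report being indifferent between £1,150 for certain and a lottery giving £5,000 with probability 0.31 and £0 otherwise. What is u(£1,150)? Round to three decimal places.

u(£1,150) equals the lottery's expected utility: 0.31·1 + 0.69·0 = 0.31.

0.310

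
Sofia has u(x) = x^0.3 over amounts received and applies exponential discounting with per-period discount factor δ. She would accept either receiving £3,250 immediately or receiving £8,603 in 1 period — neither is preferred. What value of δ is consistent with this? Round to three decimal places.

δ ≈ 0.747

Equating discounted utilities: u(3250) = δ·u(8603) ⇒ δ = u(3250)/u(8603).
Since u(x) = x^0.3, δ = (3250/8603)^0.3 = 0.37778^0.3 = 0.74674.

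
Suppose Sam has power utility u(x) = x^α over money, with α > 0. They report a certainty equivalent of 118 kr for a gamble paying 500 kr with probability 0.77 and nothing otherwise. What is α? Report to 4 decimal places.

The lottery's expected utility is 0.77·u(500) + 0.23·u(0) = 0.77·500^α (since u(0) = 0 for α > 0).
Indifference: 118^α = 0.77·500^α, so (118/500)^α = 0.77.
Take logs: α = ln 0.77 / ln(118/500) ≈ 0.181010.

α ≈ 0.1810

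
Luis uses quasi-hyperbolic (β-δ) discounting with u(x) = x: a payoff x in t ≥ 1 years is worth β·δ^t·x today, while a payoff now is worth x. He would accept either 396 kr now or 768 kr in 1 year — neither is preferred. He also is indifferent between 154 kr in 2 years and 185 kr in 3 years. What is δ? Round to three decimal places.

From the later pair, β·δ^2·154 = β·δ^3·185; dividing through, δ = 154/185 = 0.83243.

δ ≈ 0.832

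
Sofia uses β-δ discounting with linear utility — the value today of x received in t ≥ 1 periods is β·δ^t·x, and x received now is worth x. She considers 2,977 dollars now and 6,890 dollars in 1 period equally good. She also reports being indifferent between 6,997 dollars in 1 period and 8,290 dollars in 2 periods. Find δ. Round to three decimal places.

δ ≈ 0.844

The second indifference involves only future payoffs, so β cancels: β·δ^1·6997 = β·δ^2·8290, giving δ = 6997/8290 = 0.84403.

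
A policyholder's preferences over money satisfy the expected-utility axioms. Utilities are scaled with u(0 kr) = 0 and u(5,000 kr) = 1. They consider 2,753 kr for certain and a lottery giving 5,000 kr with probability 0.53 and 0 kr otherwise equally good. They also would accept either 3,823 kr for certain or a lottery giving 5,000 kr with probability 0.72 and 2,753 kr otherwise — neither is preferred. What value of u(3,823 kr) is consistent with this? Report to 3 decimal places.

0.868

The first gamble pins u(2,753 kr): it must equal 0.53·1 + 0.47·0 = 0.53.
Then u(3,823 kr) = 0.72·u(5,000 kr) + 0.28·u(2,753 kr) = 0.72·1.00 + 0.28·0.53 = 0.8684.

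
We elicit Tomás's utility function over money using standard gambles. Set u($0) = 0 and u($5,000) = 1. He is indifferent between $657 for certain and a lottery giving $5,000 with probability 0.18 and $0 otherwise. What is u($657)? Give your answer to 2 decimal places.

0.18

u($657) equals the lottery's expected utility: 0.18·1 + 0.82·0 = 0.18.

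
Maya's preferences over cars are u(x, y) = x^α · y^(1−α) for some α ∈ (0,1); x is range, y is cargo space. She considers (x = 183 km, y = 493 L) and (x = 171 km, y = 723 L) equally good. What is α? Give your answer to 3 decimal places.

Set the two utilities equal: 183^α·493^(1−α) = 171^α·723^(1−α).
Taking logs: α·ln 183 + (1−α)·ln 493 = α·ln 171 + (1−α)·ln 723, i.e. α·0.067823 = (1−α)·0.382900.
With A = 0.067823 and B = 0.382900: α·A = (1−α)·B, so α = B/(A+B) = 0.382900/0.450723 ≈ 0.850.

α ≈ 0.850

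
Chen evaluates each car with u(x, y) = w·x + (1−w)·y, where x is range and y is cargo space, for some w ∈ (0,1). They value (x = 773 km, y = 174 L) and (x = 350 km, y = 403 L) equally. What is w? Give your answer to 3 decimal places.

w = 0.351

Equating utilities: w·773 + (1−w)·174 = w·350 + (1−w)·403.
Rearranging, 423·w − 229·(1−w) = 0.
Hence w = 229/(423+229) = 229/652 = 0.351.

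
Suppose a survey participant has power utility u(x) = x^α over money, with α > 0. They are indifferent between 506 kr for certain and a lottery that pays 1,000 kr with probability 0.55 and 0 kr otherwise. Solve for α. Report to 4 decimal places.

α ≈ 0.8776

EU(lottery) = 0.55·1000^α + 0.45·0 = 0.55·1000^α.
Indifference: 506^α = 0.55·1000^α, so (506/1000)^α = 0.55.
Taking logs: α·ln(506/1000) = ln(0.55), so α = -0.5978370 / -0.6812186 ≈ 0.8776.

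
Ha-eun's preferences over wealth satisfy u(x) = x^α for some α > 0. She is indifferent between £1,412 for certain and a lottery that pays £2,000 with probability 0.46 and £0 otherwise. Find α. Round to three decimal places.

α ≈ 2.231

EU(lottery) = 0.46·2000^α + 0.54·0 = 0.46·2000^α.
Equating: 1412^α = 0.46·2000^α, i.e. 0.7060^α = 0.46.
α = ln(0.46) / ln(1412/2000) = -0.776529/-0.348140 ≈ 2.231.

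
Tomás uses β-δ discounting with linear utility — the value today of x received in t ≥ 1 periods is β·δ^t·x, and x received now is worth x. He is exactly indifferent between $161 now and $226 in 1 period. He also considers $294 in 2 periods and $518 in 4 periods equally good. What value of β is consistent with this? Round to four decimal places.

β ≈ 0.9456

The second indifference involves only future payoffs, so β cancels: β·δ^2·294 = β·δ^4·518, giving δ^2 = 294/518 = 0.56757, so δ = 0.75337.
The first indifference: 161 = β·δ·226, so β = 161/(δ·226) = 161/(0.75337·226) ≈ 0.9456.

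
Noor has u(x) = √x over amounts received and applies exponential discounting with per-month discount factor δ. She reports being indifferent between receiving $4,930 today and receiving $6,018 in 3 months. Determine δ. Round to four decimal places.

The payoff in 3 months is discounted by δ^3, so u(4930) = δ^3·u(6018) and δ^3 = u(4930)/u(6018).
With u(x) = √x: δ^3 = √4930/√6018 = √(4930/6018) = 0.90510.
So δ = 0.90510^(1/3) ≈ 0.9673.

δ ≈ 0.9673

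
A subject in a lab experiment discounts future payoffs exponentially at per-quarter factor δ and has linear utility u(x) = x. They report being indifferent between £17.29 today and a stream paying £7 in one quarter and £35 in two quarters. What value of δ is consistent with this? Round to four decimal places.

δ ≈ 0.6099

Present value of the stream is 7·δ + 35·δ². Indifference gives 7δ + 35δ² = 17.29.
So 35δ² + 7δ − 17.29 = 0.
δ = (−7 + √(7² + 4·35·17.29)) / (2·35) = (−7 + √2469.60) / 70 ≈ 0.6099.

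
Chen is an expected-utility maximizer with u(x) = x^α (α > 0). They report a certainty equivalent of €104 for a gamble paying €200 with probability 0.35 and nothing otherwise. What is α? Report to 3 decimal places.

EU(lottery) = 0.35·200^α + 0.65·0 = 0.35·200^α.
Equating: 104^α = 0.35·200^α, i.e. 0.5200^α = 0.35.
α = ln(0.35) / ln(104/200) = -1.049822/-0.653926 ≈ 1.605.

α ≈ 1.605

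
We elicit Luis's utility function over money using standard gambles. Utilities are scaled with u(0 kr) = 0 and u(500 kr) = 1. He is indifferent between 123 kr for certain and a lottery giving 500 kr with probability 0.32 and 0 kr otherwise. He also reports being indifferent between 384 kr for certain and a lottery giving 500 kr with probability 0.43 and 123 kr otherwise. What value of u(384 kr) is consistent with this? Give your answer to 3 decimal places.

The first gamble pins u(123 kr): it must equal 0.32·1 + 0.68·0 = 0.32.
Then u(384 kr) = 0.43·u(500 kr) + 0.57·u(123 kr) = 0.43·1.00 + 0.57·0.32 = 0.6124.

0.612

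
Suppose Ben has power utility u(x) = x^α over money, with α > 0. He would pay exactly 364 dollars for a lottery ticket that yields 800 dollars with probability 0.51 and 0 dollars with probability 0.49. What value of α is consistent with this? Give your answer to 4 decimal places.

α ≈ 0.8551

EU(lottery) = 0.51·800^α + 0.49·0 = 0.51·800^α.
Equating: 364^α = 0.51·800^α, i.e. 0.4550^α = 0.51.
Take logs: α = ln 0.51 / ln(364/800) ≈ 0.855086.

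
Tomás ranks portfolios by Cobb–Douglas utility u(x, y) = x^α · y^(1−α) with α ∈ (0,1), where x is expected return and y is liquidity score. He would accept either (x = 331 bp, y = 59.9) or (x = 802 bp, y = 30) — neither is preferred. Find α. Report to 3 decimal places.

Set the two utilities equal: 331^α·59.9^(1−α) = 802^α·30^(1−α).
(331/802)^α = (30/59.9)^(1−α); take logs: α·ln(331/802) = (1−α)·ln(30/59.9), i.e. α·-0.884990 = (1−α)·-0.691479.
So α/(1−α) = (-0.691479)/(-0.884990) = 0.781341, and α = 0.781341/1.781341 ≈ 0.439.

α ≈ 0.439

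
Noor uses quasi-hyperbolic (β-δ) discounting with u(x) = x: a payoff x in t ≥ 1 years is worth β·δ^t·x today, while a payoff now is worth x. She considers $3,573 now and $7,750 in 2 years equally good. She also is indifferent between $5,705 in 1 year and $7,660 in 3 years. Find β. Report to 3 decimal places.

The second indifference involves only future payoffs, so β cancels: β·δ^1·5705 = β·δ^3·7660, giving δ^2 = 5705/7660 = 0.74478, so δ = 0.86301.
Now use the now-vs-future pair: 3573 = β·δ^2·7750 gives β = 3573/(0.74478·7750) ≈ 0.619.

β ≈ 0.619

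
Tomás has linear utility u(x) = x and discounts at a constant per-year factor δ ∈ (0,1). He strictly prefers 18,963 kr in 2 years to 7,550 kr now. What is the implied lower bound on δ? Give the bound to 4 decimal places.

The preference means 7550 < δ^2·18963.
So δ^2 > 7550/18963 = 0.39814; taking the square root of both positive sides preserves the inequality.
δ > (7550/18963)^(1/2) ≈ 0.6310.

δ > 0.6310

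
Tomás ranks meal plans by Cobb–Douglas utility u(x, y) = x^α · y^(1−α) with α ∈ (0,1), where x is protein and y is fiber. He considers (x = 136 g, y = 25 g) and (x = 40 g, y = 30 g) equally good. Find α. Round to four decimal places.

α ≈ 0.1297

The Cobb–Douglas utilities coincide, so 136^α·25^(1−α) = 40^α·30^(1−α).
Rearrange to (136/40)^α = (30/25)^(1−α) and take logs: α·1.2237754 = (1−α)·0.1823216.
Thus α·(1.4060970) = 0.1823216, so α = 0.1823216/1.4060970 ≈ 0.1297.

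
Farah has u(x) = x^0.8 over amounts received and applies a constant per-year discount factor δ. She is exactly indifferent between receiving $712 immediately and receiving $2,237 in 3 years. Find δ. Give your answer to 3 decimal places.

δ ≈ 0.737

Equating discounted utilities: u(712) = δ^3·u(2237) ⇒ δ^3 = u(712)/u(2237).
With u(x) = x^0.8: δ^3 = 712^0.8/2237^0.8 = (712/2237)^0.8 = 0.40018.
So δ = 0.40018^(1/3) ≈ 0.737.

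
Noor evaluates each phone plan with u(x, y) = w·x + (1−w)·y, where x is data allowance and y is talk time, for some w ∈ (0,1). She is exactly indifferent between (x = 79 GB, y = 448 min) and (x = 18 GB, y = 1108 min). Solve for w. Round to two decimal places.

w = 0.92

Indifference: w·79 + (1−w)·448 = w·18 + (1−w)·1108.
w·(79−18) = (1−w)·(1108−448), i.e. w·61 = (1−w)·660.
So w/(1−w) = 660/61 = 10.8197, giving w = 660/(61+660) = 0.92.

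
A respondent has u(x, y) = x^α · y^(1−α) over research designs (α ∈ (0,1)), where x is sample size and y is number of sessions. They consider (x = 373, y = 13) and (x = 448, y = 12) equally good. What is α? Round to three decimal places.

α ≈ 0.304

Indifference: 373^α · 13^(1−α) = 448^α · 12^(1−α).
(373/448)^α = (12/13)^(1−α); take logs: α·ln(373/448) = (1−α)·ln(12/13), i.e. α·-0.183215 = (1−α)·-0.080043.
With A = -0.183215 and B = -0.080043: α·A = (1−α)·B, so α = B/(A+B) = -0.080043/-0.263258 ≈ 0.304.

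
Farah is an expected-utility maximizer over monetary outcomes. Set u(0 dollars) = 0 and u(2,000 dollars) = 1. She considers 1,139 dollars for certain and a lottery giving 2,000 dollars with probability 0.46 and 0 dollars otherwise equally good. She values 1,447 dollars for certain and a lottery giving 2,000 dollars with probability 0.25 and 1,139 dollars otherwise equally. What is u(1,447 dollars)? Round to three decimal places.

0.595

From the first indifference, u(1,139 dollars) = 0.46·u(2,000 dollars) + 0.54·u(0 dollars) = 0.46·1 + 0.54·0 = 0.46.
Then u(1,447 dollars) = 0.25·u(2,000 dollars) + 0.75·u(1,139 dollars) = 0.25·1.00 + 0.75·0.46 = 0.5950.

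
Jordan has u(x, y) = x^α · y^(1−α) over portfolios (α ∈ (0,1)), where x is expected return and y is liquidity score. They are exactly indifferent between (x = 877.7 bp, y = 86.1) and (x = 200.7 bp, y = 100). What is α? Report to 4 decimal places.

α ≈ 0.0921

Set the two utilities equal: 877.7^α·86.1^(1−α) = 200.7^α·100^(1−α).
Taking logs: α·ln 877.7 + (1−α)·ln 86.1 = α·ln 200.7 + (1−α)·ln 100, i.e. α·1.4754936 = (1−α)·0.1496608.
So α/(1−α) = (0.1496608)/(1.4754936) = 0.1014310, and α = 0.1014310/1.1014310 ≈ 0.0921.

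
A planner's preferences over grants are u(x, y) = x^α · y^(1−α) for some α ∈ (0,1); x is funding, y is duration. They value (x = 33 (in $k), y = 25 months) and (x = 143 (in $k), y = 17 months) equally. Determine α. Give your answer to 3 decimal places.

α ≈ 0.208

Set the two utilities equal: 33^α·25^(1−α) = 143^α·17^(1−α).
Taking logs: α·ln 33 + (1−α)·ln 25 = α·ln 143 + (1−α)·ln 17, i.e. α·-1.466337 = (1−α)·-0.385662.
Thus α·(-1.851999) = -0.385662, so α = -0.385662/-1.851999 ≈ 0.208.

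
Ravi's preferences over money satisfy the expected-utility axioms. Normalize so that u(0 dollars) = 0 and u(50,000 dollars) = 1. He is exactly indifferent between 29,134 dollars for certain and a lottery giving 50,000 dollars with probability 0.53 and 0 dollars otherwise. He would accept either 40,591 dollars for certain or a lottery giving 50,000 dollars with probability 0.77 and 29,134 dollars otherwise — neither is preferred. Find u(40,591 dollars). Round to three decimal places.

From the first indifference, u(29,134 dollars) = 0.53·u(50,000 dollars) + 0.47·u(0 dollars) = 0.53·1 + 0.47·0 = 0.53.
The second indifference gives u(40,591 dollars) = 0.77·u(50,000 dollars) + 0.23·u(29,134 dollars) = 0.77·1.00 + 0.23·0.53 = 0.8919.

0.892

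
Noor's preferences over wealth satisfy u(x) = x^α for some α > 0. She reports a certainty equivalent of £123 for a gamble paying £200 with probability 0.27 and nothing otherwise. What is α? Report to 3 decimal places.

α ≈ 2.693

Since u(0) = 0, the lottery's EU is 0.27·200^α.
Setting u(123) equal to that: 123^α = 0.27·200^α ⇒ (123/200)^α = 0.27.
α = ln(0.27) / ln(123/200) = -1.309333/-0.486133 ≈ 2.693.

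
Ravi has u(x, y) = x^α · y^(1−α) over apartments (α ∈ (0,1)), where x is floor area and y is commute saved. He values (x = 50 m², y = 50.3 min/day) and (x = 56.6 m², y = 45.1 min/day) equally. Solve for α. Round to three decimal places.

α ≈ 0.468

Indifference: 50^α · 50.3^(1−α) = 56.6^α · 45.1^(1−α).
Taking logs: α·ln 50 + (1−α)·ln 50.3 = α·ln 56.6 + (1−α)·ln 45.1, i.e. α·-0.123986 = (1−α)·-0.109123.
So α/(1−α) = (-0.109123)/(-0.123986) = 0.880124, and α = 0.880124/1.880124 ≈ 0.468.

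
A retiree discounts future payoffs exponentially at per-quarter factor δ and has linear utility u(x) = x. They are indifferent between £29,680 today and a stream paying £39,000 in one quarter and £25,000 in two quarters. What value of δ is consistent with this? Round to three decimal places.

The stream is worth 39000δ + 25000δ² today, so 39000δ + 25000δ² = 29680.
Rearranged: 25000δ² + 39000δ − 29680 = 0.
By the quadratic formula (taking the positive root), δ = (−39000 + √4489000000.00) / 50000 ≈ 0.560.

δ ≈ 0.560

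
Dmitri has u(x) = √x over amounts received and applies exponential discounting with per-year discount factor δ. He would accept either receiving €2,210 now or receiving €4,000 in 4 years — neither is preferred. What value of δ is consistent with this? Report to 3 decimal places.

δ ≈ 0.929

Indifference means u(2210) = δ^4 · u(4000), so δ^4 = u(2210)/u(4000).
Since u(x) = √x, δ^4 = √(2210/4000) = 0.74330.
Taking the 4th root: δ = 0.74330^(1/4) ≈ 0.929.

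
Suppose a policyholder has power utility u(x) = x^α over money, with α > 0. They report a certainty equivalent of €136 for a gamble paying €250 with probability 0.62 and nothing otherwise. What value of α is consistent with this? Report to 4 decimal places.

α ≈ 0.7852

Since u(0) = 0, the lottery's EU is 0.62·250^α.
Indifference: 136^α = 0.62·250^α, so (136/250)^α = 0.62.
Take logs: α = ln 0.62 / ln(136/250) ≈ 0.785202.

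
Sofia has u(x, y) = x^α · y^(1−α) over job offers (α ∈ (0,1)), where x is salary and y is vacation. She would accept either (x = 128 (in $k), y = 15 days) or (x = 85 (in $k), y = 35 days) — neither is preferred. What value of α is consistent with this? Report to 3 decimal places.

The Cobb–Douglas utilities coincide, so 128^α·15^(1−α) = 85^α·35^(1−α).
(128/85)^α = (35/15)^(1−α); take logs: α·ln(128/85) = (1−α)·ln(35/15), i.e. α·0.409379 = (1−α)·0.847298.
So α/(1−α) = (0.847298)/(0.409379) = 2.069715, and α = 2.069715/3.069715 ≈ 0.674.

α ≈ 0.674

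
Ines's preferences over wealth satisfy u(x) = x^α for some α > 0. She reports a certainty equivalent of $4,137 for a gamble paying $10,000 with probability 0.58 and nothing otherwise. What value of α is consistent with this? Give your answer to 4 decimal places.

α ≈ 0.6172

EU(lottery) = 0.58·10000^α + 0.42·0 = 0.58·10000^α.
Setting u(4137) equal to that: 4137^α = 0.58·10000^α ⇒ (4137/10000)^α = 0.58.
Take logs: α = ln 0.58 / ln(4137/10000) ≈ 0.617175.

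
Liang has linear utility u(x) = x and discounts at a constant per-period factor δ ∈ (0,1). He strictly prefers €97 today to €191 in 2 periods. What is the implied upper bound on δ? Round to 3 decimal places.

The preference means 97 > δ^2·191.
Dividing by 191: δ^2 < 0.50785. Both sides are positive, so the square root keeps the direction.
δ < 0.50785^(1/2) = 0.713.

δ < 0.713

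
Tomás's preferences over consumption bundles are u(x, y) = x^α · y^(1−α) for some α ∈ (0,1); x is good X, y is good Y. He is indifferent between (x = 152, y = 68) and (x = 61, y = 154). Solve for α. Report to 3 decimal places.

Set the two utilities equal: 152^α·68^(1−α) = 61^α·154^(1−α).
Taking logs: α·ln 152 + (1−α)·ln 68 = α·ln 61 + (1−α)·ln 154, i.e. α·0.913007 = (1−α)·0.817445.
With A = 0.913007 and B = 0.817445: α·A = (1−α)·B, so α = B/(A+B) = 0.817445/1.730452 ≈ 0.472.

α ≈ 0.472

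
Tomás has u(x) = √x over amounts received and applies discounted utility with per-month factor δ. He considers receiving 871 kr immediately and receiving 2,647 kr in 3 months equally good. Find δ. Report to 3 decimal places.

δ ≈ 0.831

Indifference means u(871) = δ^3 · u(2647), so δ^3 = u(871)/u(2647).
With u(x) = √x: δ^3 = √871/√2647 = √(871/2647) = 0.57363.
Hence δ = (0.57363)^(1/3) = 0.83089.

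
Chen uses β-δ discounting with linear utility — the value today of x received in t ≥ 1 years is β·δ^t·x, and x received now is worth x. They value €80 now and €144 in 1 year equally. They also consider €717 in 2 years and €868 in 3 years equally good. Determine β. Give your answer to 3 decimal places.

β ≈ 0.673

The second indifference involves only future payoffs, so β cancels: β·δ^2·717 = β·δ^3·868, giving δ = 717/868 = 0.82604.
The first indifference: 80 = β·δ·144, so β = 80/(δ·144) = 80/(0.82604·144) ≈ 0.673.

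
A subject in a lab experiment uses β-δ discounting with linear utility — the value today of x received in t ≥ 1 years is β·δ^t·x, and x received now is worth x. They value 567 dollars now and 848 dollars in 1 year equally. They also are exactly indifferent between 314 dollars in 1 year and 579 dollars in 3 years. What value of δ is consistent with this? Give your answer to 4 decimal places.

From the later pair, β·δ^1·314 = β·δ^3·579; dividing through, δ^2 = 314/579 = 0.54231, so δ = 0.73642.

δ ≈ 0.7364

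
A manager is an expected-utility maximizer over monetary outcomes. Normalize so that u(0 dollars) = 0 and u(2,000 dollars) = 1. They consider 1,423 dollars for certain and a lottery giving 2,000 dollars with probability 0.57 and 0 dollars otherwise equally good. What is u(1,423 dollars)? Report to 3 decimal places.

0.570

u(1,423 dollars) equals the lottery's expected utility: 0.57·1 + 0.43·0 = 0.57.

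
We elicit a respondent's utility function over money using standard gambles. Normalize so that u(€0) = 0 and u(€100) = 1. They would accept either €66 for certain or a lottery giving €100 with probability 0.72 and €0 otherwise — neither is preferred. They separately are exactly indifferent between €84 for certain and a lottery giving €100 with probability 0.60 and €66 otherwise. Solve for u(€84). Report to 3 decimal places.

0.888

The first gamble pins u(€66): it must equal 0.72·1 + 0.28·0 = 0.72.
Then u(€84) = 0.60·u(€100) + 0.40·u(€66) = 0.60·1.00 + 0.40·0.72 = 0.8880.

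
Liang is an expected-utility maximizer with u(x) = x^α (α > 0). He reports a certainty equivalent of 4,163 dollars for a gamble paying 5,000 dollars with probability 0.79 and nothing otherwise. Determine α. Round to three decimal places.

Since u(0) = 0, the lottery's EU is 0.79·5000^α.
Indifference: 4163^α = 0.79·5000^α, so (4163/5000)^α = 0.79.
Take logs: α = ln 0.79 / ln(4163/5000) ≈ 1.28668.

α ≈ 1.287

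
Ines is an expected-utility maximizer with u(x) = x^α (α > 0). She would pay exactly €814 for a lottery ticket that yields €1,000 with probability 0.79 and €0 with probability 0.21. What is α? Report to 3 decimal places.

EU(lottery) = 0.79·1000^α + 0.21·0 = 0.79·1000^α.
Indifference: 814^α = 0.79·1000^α, so (814/1000)^α = 0.79.
α = ln(0.79) / ln(814/1000) = -0.235722/-0.205795 ≈ 1.145.

α ≈ 1.145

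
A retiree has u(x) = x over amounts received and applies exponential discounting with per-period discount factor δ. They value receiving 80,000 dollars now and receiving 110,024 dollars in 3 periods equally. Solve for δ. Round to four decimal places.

Indifference means u(80000) = δ^3 · u(110024), so δ^3 = u(80000)/u(110024).
With u(x) = x: δ^3 = 80000/110024 = 0.72711.
Hence δ = (0.72711)^(1/3) = 0.899223.

δ ≈ 0.8992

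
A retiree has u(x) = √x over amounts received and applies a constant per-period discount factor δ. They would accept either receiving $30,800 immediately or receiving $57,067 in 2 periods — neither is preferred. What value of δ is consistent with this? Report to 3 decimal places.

Equating discounted utilities: u(30800) = δ^2·u(57067) ⇒ δ^2 = u(30800)/u(57067).
With u(x) = √x: δ^2 = √30800/√57067 = √(30800/57067) = 0.73465.
So δ = 0.73465^(1/2) ≈ 0.857.

δ ≈ 0.857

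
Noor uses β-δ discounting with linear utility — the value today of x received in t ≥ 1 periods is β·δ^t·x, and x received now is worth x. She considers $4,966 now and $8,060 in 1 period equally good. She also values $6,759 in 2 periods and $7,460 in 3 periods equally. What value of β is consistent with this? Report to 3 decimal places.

β ≈ 0.680

From the later pair, β·δ^2·6759 = β·δ^3·7460; dividing through, δ = 6759/7460 = 0.90603.
Now use the now-vs-future pair: 4966 = β·δ·8060 gives β = 4966/(0.90603·8060) ≈ 0.680.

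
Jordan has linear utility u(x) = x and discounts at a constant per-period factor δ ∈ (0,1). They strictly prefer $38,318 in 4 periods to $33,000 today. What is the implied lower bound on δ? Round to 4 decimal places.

Comparing present values: 33000 < δ^4·38318.
Hence δ^4 > 33000/38318 = 0.86121, and x ↦ x^(1/4) is increasing on (0,∞).
δ > (33000/38318)^(1/4) ≈ 0.9633.

δ > 0.9633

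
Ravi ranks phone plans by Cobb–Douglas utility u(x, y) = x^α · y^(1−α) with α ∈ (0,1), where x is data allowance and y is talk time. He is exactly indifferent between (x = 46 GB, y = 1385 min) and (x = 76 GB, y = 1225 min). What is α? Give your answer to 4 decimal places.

The Cobb–Douglas utilities coincide, so 46^α·1385^(1−α) = 76^α·1225^(1−α).
(46/76)^α = (1225/1385)^(1−α); take logs: α·ln(46/76) = (1−α)·ln(1225/1385), i.e. α·-0.5020919 = (1−α)·-0.1227593.
Thus α·(-0.6248512) = -0.1227593, so α = -0.1227593/-0.6248512 ≈ 0.1965.

α ≈ 0.1965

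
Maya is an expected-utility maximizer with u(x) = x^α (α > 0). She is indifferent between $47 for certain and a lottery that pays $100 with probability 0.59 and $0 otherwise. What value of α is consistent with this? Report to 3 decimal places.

α ≈ 0.699

Since u(0) = 0, the lottery's EU is 0.59·100^α.
Setting u(47) equal to that: 47^α = 0.59·100^α ⇒ (47/100)^α = 0.59.
Taking logs: α·ln(47/100) = ln(0.59), so α = -0.527633 / -0.755023 ≈ 0.699.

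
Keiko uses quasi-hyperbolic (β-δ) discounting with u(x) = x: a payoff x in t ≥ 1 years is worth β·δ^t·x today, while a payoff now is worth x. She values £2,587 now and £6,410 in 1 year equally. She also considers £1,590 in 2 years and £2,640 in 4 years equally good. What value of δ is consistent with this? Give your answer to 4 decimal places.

The second indifference involves only future payoffs, so β cancels: β·δ^2·1590 = β·δ^4·2640, giving δ^2 = 1590/2640 = 0.60227, so δ = 0.77606.

δ ≈ 0.7761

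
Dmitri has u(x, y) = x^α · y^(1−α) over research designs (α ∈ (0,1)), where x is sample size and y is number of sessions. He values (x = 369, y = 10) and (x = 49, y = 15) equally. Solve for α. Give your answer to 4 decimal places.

α ≈ 0.1672

The Cobb–Douglas utilities coincide, so 369^α·10^(1−α) = 49^α·15^(1−α).
Rearrange to (369/49)^α = (15/10)^(1−α) and take logs: α·2.0189763 = (1−α)·0.4054651.
With A = 2.0189763 and B = 0.4054651: α·A = (1−α)·B, so α = B/(A+B) = 0.4054651/2.4244414 ≈ 0.1672.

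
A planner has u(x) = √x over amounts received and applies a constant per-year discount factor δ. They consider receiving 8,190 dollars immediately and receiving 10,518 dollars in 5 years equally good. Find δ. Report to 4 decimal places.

The payoff in 5 years is discounted by δ^5, so u(8190) = δ^5·u(10518) and δ^5 = u(8190)/u(10518).
With u(x) = √x: δ^5 = √8190/√10518 = √(8190/10518) = 0.88242.
Hence δ = (0.88242)^(1/5) = 0.975293.

δ ≈ 0.9753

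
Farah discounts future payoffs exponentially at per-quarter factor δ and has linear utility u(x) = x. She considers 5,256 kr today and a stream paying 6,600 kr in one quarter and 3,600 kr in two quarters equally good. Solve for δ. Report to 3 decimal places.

Equating present values: 5256 = 6600δ + 3600δ².
That is, 3600δ² + 6600δ − 5256 = 0, a quadratic in δ.
By the quadratic formula (taking the positive root), δ = (−6600 + √119246400.00) / 7200 ≈ 0.600.

δ ≈ 0.600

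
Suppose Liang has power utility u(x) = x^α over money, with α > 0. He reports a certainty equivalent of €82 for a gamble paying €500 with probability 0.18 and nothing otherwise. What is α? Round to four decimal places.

The lottery's expected utility is 0.18·u(500) + 0.82·u(0) = 0.18·500^α (since u(0) = 0 for α > 0).
Equating: 82^α = 0.18·500^α, i.e. 0.1640^α = 0.18.
α = ln(0.18) / ln(82/500) = -1.7147984/-1.8078889 ≈ 0.9485.

α ≈ 0.9485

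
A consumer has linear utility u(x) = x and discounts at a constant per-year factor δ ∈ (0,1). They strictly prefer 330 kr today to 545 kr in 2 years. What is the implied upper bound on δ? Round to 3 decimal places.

δ < 0.778

Comparing present values: 330 > δ^2·545.
Dividing by 545: δ^2 < 0.60550. Both sides are positive, so the square root keeps the direction.
δ < (330/545)^(1/2) ≈ 0.778.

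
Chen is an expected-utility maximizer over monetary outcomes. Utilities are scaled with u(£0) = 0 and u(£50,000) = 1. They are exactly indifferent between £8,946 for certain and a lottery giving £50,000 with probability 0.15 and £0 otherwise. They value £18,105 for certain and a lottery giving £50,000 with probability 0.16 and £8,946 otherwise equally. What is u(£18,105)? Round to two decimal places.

First, u(£8,946) = 0.15·u(£50,000) + 0.85·u(£0) = 0.15.
Then u(£18,105) = 0.16·u(£50,000) + 0.84·u(£8,946) = 0.16·1.00 + 0.84·0.15 = 0.2860.

0.29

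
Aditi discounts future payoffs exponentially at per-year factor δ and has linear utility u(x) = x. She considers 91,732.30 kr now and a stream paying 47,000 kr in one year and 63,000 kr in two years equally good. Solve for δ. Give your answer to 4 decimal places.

δ ≈ 0.8900

The stream is worth 47000δ + 63000δ² today, so 47000δ + 63000δ² = 91732.30.
That is, 63000δ² + 47000δ − 91732.30 = 0, a quadratic in δ.
δ = (−47000 + √(47000² + 4·63000·91732.30)) / (2·63000) = (−47000 + √25325539600.00) / 126000 ≈ 0.8900.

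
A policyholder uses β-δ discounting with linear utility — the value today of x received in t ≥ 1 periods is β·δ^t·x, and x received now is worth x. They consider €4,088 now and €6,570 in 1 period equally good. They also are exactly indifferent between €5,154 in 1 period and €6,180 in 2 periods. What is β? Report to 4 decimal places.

The second indifference involves only future payoffs, so β cancels: β·δ^1·5154 = β·δ^2·6180, giving δ = 5154/6180 = 0.83398.
Substituting δ into 4088 = β·δ·6570: β = 4088/(5479.252) ≈ 0.7461.

β ≈ 0.7461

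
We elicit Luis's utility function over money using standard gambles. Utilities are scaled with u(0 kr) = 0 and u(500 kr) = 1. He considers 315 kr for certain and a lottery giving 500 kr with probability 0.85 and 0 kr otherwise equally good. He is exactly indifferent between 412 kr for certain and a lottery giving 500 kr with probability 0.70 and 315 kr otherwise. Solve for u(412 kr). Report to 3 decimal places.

0.955

The first gamble pins u(315 kr): it must equal 0.85·1 + 0.15·0 = 0.85.
Chaining: u(412 kr) = 0.70·1.00 + 0.30·0.85 = 0.9550.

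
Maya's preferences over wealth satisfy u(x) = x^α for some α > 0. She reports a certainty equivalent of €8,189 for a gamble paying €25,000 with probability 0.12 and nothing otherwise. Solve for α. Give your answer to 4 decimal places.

α ≈ 1.8997

EU(lottery) = 0.12·25000^α + 0.88·0 = 0.12·25000^α.
Setting u(8189) equal to that: 8189^α = 0.12·25000^α ⇒ (8189/25000)^α = 0.12.
Take logs: α = ln 0.12 / ln(8189/25000) ≈ 1.899735.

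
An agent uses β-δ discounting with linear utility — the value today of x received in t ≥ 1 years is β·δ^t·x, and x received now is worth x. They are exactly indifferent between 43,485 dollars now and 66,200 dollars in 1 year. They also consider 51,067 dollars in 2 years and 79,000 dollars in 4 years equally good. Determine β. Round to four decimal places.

The second indifference involves only future payoffs, so β cancels: β·δ^2·51067 = β·δ^4·79000, giving δ^2 = 51067/79000 = 0.64642, so δ = 0.80400.
The first indifference: 43485 = β·δ·66200, so β = 43485/(δ·66200) = 43485/(0.80400·66200) ≈ 0.8170.

β ≈ 0.8170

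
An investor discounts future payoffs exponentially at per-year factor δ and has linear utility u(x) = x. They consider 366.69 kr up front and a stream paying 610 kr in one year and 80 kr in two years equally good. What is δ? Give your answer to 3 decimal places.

δ ≈ 0.560

Present value of the stream is 610·δ + 80·δ². Indifference gives 610δ + 80δ² = 366.69.
Rearranged: 80δ² + 610δ − 366.69 = 0.
By the quadratic formula (taking the positive root), δ = (−610 + √489440.80) / 160 ≈ 0.560.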